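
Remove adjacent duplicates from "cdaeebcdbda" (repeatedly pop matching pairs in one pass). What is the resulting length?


Input: cdaeebcdbda
Stack-based adjacent duplicate removal:
  Read 'c': push. Stack: c
  Read 'd': push. Stack: cd
  Read 'a': push. Stack: cda
  Read 'e': push. Stack: cdae
  Read 'e': matches stack top 'e' => pop. Stack: cda
  Read 'b': push. Stack: cdab
  Read 'c': push. Stack: cdabc
  Read 'd': push. Stack: cdabcd
  Read 'b': push. Stack: cdabcdb
  Read 'd': push. Stack: cdabcdbd
  Read 'a': push. Stack: cdabcdbda
Final stack: "cdabcdbda" (length 9)

9


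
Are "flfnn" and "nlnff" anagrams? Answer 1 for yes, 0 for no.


Strings: "flfnn", "nlnff"
Sorted first:  fflnn
Sorted second: fflnn
Sorted forms match => anagrams

1


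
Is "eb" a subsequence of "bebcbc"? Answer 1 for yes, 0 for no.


Check if "eb" is a subsequence of "bebcbc"
Greedy scan:
  Position 0 ('b'): no match needed
  Position 1 ('e'): matches sub[0] = 'e'
  Position 2 ('b'): matches sub[1] = 'b'
  Position 3 ('c'): no match needed
  Position 4 ('b'): no match needed
  Position 5 ('c'): no match needed
All 2 characters matched => is a subsequence

1


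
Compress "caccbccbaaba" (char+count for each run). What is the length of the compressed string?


Input: caccbccbaaba
Runs:
  'c' x 1 => "c1"
  'a' x 1 => "a1"
  'c' x 2 => "c2"
  'b' x 1 => "b1"
  'c' x 2 => "c2"
  'b' x 1 => "b1"
  'a' x 2 => "a2"
  'b' x 1 => "b1"
  'a' x 1 => "a1"
Compressed: "c1a1c2b1c2b1a2b1a1"
Compressed length: 18

18


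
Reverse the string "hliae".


Input: hliae
Reading characters right to left:
  Position 4: 'e'
  Position 3: 'a'
  Position 2: 'i'
  Position 1: 'l'
  Position 0: 'h'
Reversed: eailh

eailh


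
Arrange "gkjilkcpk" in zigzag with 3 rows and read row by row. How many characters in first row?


Zigzag "gkjilkcpk" into 3 rows:
Placing characters:
  'g' => row 0
  'k' => row 1
  'j' => row 2
  'i' => row 1
  'l' => row 0
  'k' => row 1
  'c' => row 2
  'p' => row 1
  'k' => row 0
Rows:
  Row 0: "glk"
  Row 1: "kikp"
  Row 2: "jc"
First row length: 3

3


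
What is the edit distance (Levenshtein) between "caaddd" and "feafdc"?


Computing edit distance: "caaddd" -> "feafdc"
DP table:
           f    e    a    f    d    c
      0    1    2    3    4    5    6
  c   1    1    2    3    4    5    5
  a   2    2    2    2    3    4    5
  a   3    3    3    2    3    4    5
  d   4    4    4    3    3    3    4
  d   5    5    5    4    4    3    4
  d   6    6    6    5    5    4    4
Edit distance = dp[6][6] = 4

4


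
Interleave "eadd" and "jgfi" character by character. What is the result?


Interleaving "eadd" and "jgfi":
  Position 0: 'e' from first, 'j' from second => "ej"
  Position 1: 'a' from first, 'g' from second => "ag"
  Position 2: 'd' from first, 'f' from second => "df"
  Position 3: 'd' from first, 'i' from second => "di"
Result: ejagdfdi

ejagdfdi


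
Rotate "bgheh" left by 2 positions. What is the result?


Input: "bgheh", rotate left by 2
First 2 characters: "bg"
Remaining characters: "heh"
Concatenate remaining + first: "heh" + "bg" = "hehbg"

hehbg


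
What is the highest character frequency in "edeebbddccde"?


Input: edeebbddccde
Character counts:
  'b': 2
  'c': 2
  'd': 4
  'e': 4
Maximum frequency: 4

4


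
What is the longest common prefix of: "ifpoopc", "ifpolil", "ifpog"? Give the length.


Words: ifpoopc, ifpolil, ifpog
  Position 0: all 'i' => match
  Position 1: all 'f' => match
  Position 2: all 'p' => match
  Position 3: all 'o' => match
  Position 4: ('o', 'l', 'g') => mismatch, stop
LCP = "ifpo" (length 4)

4


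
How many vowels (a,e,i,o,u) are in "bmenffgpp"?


Input: bmenffgpp
Checking each character:
  'b' at position 0: consonant
  'm' at position 1: consonant
  'e' at position 2: vowel (running total: 1)
  'n' at position 3: consonant
  'f' at position 4: consonant
  'f' at position 5: consonant
  'g' at position 6: consonant
  'p' at position 7: consonant
  'p' at position 8: consonant
Total vowels: 1

1


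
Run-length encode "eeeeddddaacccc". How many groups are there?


Input: eeeeddddaacccc
Scanning for consecutive runs:
  Group 1: 'e' x 4 (positions 0-3)
  Group 2: 'd' x 4 (positions 4-7)
  Group 3: 'a' x 2 (positions 8-9)
  Group 4: 'c' x 4 (positions 10-13)
Total groups: 4

4


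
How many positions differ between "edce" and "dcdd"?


Comparing "edce" and "dcdd" position by position:
  Position 0: 'e' vs 'd' => DIFFER
  Position 1: 'd' vs 'c' => DIFFER
  Position 2: 'c' vs 'd' => DIFFER
  Position 3: 'e' vs 'd' => DIFFER
Positions that differ: 4

4


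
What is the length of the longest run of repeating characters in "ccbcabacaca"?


Input: "ccbcabacaca"
Scanning for longest run:
  Position 1 ('c'): continues run of 'c', length=2
  Position 2 ('b'): new char, reset run to 1
  Position 3 ('c'): new char, reset run to 1
  Position 4 ('a'): new char, reset run to 1
  Position 5 ('b'): new char, reset run to 1
  Position 6 ('a'): new char, reset run to 1
  Position 7 ('c'): new char, reset run to 1
  Position 8 ('a'): new char, reset run to 1
  Position 9 ('c'): new char, reset run to 1
  Position 10 ('a'): new char, reset run to 1
Longest run: 'c' with length 2

2


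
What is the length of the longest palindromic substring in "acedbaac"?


Input: "acedbaac"
Checking substrings for palindromes:
  [5:7] "aa" (len 2) => palindrome
Longest palindromic substring: "aa" with length 2

2


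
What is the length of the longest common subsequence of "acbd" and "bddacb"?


LCS of "acbd" and "bddacb"
DP table:
           b    d    d    a    c    b
      0    0    0    0    0    0    0
  a   0    0    0    0    1    1    1
  c   0    0    0    0    1    2    2
  b   0    1    1    1    1    2    3
  d   0    1    2    2    2    2    3
LCS length = dp[4][6] = 3

3


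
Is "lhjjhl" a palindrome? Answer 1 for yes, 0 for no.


Input: lhjjhl
Reversed: lhjjhl
  Compare pos 0 ('l') with pos 5 ('l'): match
  Compare pos 1 ('h') with pos 4 ('h'): match
  Compare pos 2 ('j') with pos 3 ('j'): match
Result: palindrome

1


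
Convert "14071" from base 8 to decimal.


Input: "14071" in base 8
Positional expansion:
  Digit '1' (value 1) x 8^4 = 4096
  Digit '4' (value 4) x 8^3 = 2048
  Digit '0' (value 0) x 8^2 = 0
  Digit '7' (value 7) x 8^1 = 56
  Digit '1' (value 1) x 8^0 = 1
Sum = 6201

6201


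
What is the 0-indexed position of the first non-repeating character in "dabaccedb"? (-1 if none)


Input: dabaccedb
Character frequencies:
  'a': 2
  'b': 2
  'c': 2
  'd': 2
  'e': 1
Scanning left to right for freq == 1:
  Position 0 ('d'): freq=2, skip
  Position 1 ('a'): freq=2, skip
  Position 2 ('b'): freq=2, skip
  Position 3 ('a'): freq=2, skip
  Position 4 ('c'): freq=2, skip
  Position 5 ('c'): freq=2, skip
  Position 6 ('e'): unique! => answer = 6

6


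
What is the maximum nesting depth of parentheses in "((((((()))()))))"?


Input: "((((((()))()))))"
Tracking depth:
  Position 0 '(': depth becomes 1
  Position 1 '(': depth becomes 2
  Position 2 '(': depth becomes 3
  Position 3 '(': depth becomes 4
  Position 4 '(': depth becomes 5
  Position 5 '(': depth becomes 6
  Position 6 '(': depth becomes 7
  Position 7 ')': depth becomes 6
  Position 8 ')': depth becomes 5
  Position 9 ')': depth becomes 4
  Position 10 '(': depth becomes 5
  Position 11 ')': depth becomes 4
  Position 12 ')': depth becomes 3
  Position 13 ')': depth becomes 2
  Position 14 ')': depth becomes 1
  Position 15 ')': depth becomes 0
Maximum depth reached: 7

7


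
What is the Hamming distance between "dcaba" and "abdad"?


Comparing "dcaba" and "abdad" position by position:
  Position 0: 'd' vs 'a' => differ
  Position 1: 'c' vs 'b' => differ
  Position 2: 'a' vs 'd' => differ
  Position 3: 'b' vs 'a' => differ
  Position 4: 'a' vs 'd' => differ
Total differences (Hamming distance): 5

5


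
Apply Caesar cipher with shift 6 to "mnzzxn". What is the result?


Caesar cipher: shift "mnzzxn" by 6
  'm' (pos 12) + 6 = pos 18 = 's'
  'n' (pos 13) + 6 = pos 19 = 't'
  'z' (pos 25) + 6 = pos 5 = 'f'
  'z' (pos 25) + 6 = pos 5 = 'f'
  'x' (pos 23) + 6 = pos 3 = 'd'
  'n' (pos 13) + 6 = pos 19 = 't'
Result: stffdt

stffdt


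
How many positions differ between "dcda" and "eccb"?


Comparing "dcda" and "eccb" position by position:
  Position 0: 'd' vs 'e' => DIFFER
  Position 1: 'c' vs 'c' => same
  Position 2: 'd' vs 'c' => DIFFER
  Position 3: 'a' vs 'b' => DIFFER
Positions that differ: 3

3


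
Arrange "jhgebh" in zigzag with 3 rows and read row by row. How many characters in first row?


Zigzag "jhgebh" into 3 rows:
Placing characters:
  'j' => row 0
  'h' => row 1
  'g' => row 2
  'e' => row 1
  'b' => row 0
  'h' => row 1
Rows:
  Row 0: "jb"
  Row 1: "heh"
  Row 2: "g"
First row length: 2

2


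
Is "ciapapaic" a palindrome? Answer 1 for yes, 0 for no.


Input: ciapapaic
Reversed: ciapapaic
  Compare pos 0 ('c') with pos 8 ('c'): match
  Compare pos 1 ('i') with pos 7 ('i'): match
  Compare pos 2 ('a') with pos 6 ('a'): match
  Compare pos 3 ('p') with pos 5 ('p'): match
Result: palindrome

1


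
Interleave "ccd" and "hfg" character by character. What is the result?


Interleaving "ccd" and "hfg":
  Position 0: 'c' from first, 'h' from second => "ch"
  Position 1: 'c' from first, 'f' from second => "cf"
  Position 2: 'd' from first, 'g' from second => "dg"
Result: chcfdg

chcfdg


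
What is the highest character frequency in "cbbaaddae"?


Input: cbbaaddae
Character counts:
  'a': 3
  'b': 2
  'c': 1
  'd': 2
  'e': 1
Maximum frequency: 3

3


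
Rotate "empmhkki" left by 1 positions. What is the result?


Input: "empmhkki", rotate left by 1
First 1 characters: "e"
Remaining characters: "mpmhkki"
Concatenate remaining + first: "mpmhkki" + "e" = "mpmhkkie"

mpmhkkie


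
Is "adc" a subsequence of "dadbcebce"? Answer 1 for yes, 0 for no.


Check if "adc" is a subsequence of "dadbcebce"
Greedy scan:
  Position 0 ('d'): no match needed
  Position 1 ('a'): matches sub[0] = 'a'
  Position 2 ('d'): matches sub[1] = 'd'
  Position 3 ('b'): no match needed
  Position 4 ('c'): matches sub[2] = 'c'
  Position 5 ('e'): no match needed
  Position 6 ('b'): no match needed
  Position 7 ('c'): no match needed
  Position 8 ('e'): no match needed
All 3 characters matched => is a subsequence

1


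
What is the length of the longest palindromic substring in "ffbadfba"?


Input: "ffbadfba"
Checking substrings for palindromes:
  [0:2] "ff" (len 2) => palindrome
Longest palindromic substring: "ff" with length 2

2


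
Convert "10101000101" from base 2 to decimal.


Input: "10101000101" in base 2
Positional expansion:
  Digit '1' (value 1) x 2^10 = 1024
  Digit '0' (value 0) x 2^9 = 0
  Digit '1' (value 1) x 2^8 = 256
  Digit '0' (value 0) x 2^7 = 0
  Digit '1' (value 1) x 2^6 = 64
  Digit '0' (value 0) x 2^5 = 0
  Digit '0' (value 0) x 2^4 = 0
  Digit '0' (value 0) x 2^3 = 0
  Digit '1' (value 1) x 2^2 = 4
  Digit '0' (value 0) x 2^1 = 0
  Digit '1' (value 1) x 2^0 = 1
Sum = 1349

1349


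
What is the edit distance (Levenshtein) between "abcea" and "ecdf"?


Computing edit distance: "abcea" -> "ecdf"
DP table:
           e    c    d    f
      0    1    2    3    4
  a   1    1    2    3    4
  b   2    2    2    3    4
  c   3    3    2    3    4
  e   4    3    3    3    4
  a   5    4    4    4    4
Edit distance = dp[5][4] = 4

4


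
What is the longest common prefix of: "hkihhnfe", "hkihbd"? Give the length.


Words: hkihhnfe, hkihbd
  Position 0: all 'h' => match
  Position 1: all 'k' => match
  Position 2: all 'i' => match
  Position 3: all 'h' => match
  Position 4: ('h', 'b') => mismatch, stop
LCP = "hkih" (length 4)

4


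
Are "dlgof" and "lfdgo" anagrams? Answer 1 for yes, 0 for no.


Strings: "dlgof", "lfdgo"
Sorted first:  dfglo
Sorted second: dfglo
Sorted forms match => anagrams

1


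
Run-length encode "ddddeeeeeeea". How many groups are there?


Input: ddddeeeeeeea
Scanning for consecutive runs:
  Group 1: 'd' x 4 (positions 0-3)
  Group 2: 'e' x 7 (positions 4-10)
  Group 3: 'a' x 1 (positions 11-11)
Total groups: 3

3


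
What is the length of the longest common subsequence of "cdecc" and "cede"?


LCS of "cdecc" and "cede"
DP table:
           c    e    d    e
      0    0    0    0    0
  c   0    1    1    1    1
  d   0    1    1    2    2
  e   0    1    2    2    3
  c   0    1    2    2    3
  c   0    1    2    2    3
LCS length = dp[5][4] = 3

3


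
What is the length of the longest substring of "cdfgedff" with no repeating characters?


Input: "cdfgedff"
Sliding window (track last position of each char):
  Position 0 ('c'): window [0,0] length 1 -- new best
  Position 1 ('d'): window [0,1] length 2 -- new best
  Position 2 ('f'): window [0,2] length 3 -- new best
  Position 3 ('g'): window [0,3] length 4 -- new best
  Position 4 ('e'): window [0,4] length 5 -- new best
  Position 5 ('d'): repeat (last at 1), move window start to 2
  Position 5 ('d'): window [2,5] length 4
  Position 6 ('f'): repeat (last at 2), move window start to 3
  Position 6 ('f'): window [3,6] length 4
  Position 7 ('f'): repeat (last at 6), move window start to 7
  Position 7 ('f'): window [7,7] length 1
Longest substring with no repeats: "cdfge" with length 5

5


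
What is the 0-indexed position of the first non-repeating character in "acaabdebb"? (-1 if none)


Input: acaabdebb
Character frequencies:
  'a': 3
  'b': 3
  'c': 1
  'd': 1
  'e': 1
Scanning left to right for freq == 1:
  Position 0 ('a'): freq=3, skip
  Position 1 ('c'): unique! => answer = 1

1


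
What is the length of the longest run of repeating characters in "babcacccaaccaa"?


Input: "babcacccaaccaa"
Scanning for longest run:
  Position 1 ('a'): new char, reset run to 1
  Position 2 ('b'): new char, reset run to 1
  Position 3 ('c'): new char, reset run to 1
  Position 4 ('a'): new char, reset run to 1
  Position 5 ('c'): new char, reset run to 1
  Position 6 ('c'): continues run of 'c', length=2
  Position 7 ('c'): continues run of 'c', length=3
  Position 8 ('a'): new char, reset run to 1
  Position 9 ('a'): continues run of 'a', length=2
  Position 10 ('c'): new char, reset run to 1
  Position 11 ('c'): continues run of 'c', length=2
  Position 12 ('a'): new char, reset run to 1
  Position 13 ('a'): continues run of 'a', length=2
Longest run: 'c' with length 3

3


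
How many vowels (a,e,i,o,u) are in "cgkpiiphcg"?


Input: cgkpiiphcg
Checking each character:
  'c' at position 0: consonant
  'g' at position 1: consonant
  'k' at position 2: consonant
  'p' at position 3: consonant
  'i' at position 4: vowel (running total: 1)
  'i' at position 5: vowel (running total: 2)
  'p' at position 6: consonant
  'h' at position 7: consonant
  'c' at position 8: consonant
  'g' at position 9: consonant
Total vowels: 2

2


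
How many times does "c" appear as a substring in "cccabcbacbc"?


Searching for "c" in "cccabcbacbc"
Scanning each position:
  Position 0: "c" => MATCH
  Position 1: "c" => MATCH
  Position 2: "c" => MATCH
  Position 3: "a" => no
  Position 4: "b" => no
  Position 5: "c" => MATCH
  Position 6: "b" => no
  Position 7: "a" => no
  Position 8: "c" => MATCH
  Position 9: "b" => no
  Position 10: "c" => MATCH
Total occurrences: 6

6


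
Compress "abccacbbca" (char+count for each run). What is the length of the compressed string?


Input: abccacbbca
Runs:
  'a' x 1 => "a1"
  'b' x 1 => "b1"
  'c' x 2 => "c2"
  'a' x 1 => "a1"
  'c' x 1 => "c1"
  'b' x 2 => "b2"
  'c' x 1 => "c1"
  'a' x 1 => "a1"
Compressed: "a1b1c2a1c1b2c1a1"
Compressed length: 16

16


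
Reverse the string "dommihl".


Input: dommihl
Reading characters right to left:
  Position 6: 'l'
  Position 5: 'h'
  Position 4: 'i'
  Position 3: 'm'
  Position 2: 'm'
  Position 1: 'o'
  Position 0: 'd'
Reversed: lhimmod

lhimmod


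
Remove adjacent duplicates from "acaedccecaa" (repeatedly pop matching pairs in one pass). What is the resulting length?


Input: acaedccecaa
Stack-based adjacent duplicate removal:
  Read 'a': push. Stack: a
  Read 'c': push. Stack: ac
  Read 'a': push. Stack: aca
  Read 'e': push. Stack: acae
  Read 'd': push. Stack: acaed
  Read 'c': push. Stack: acaedc
  Read 'c': matches stack top 'c' => pop. Stack: acaed
  Read 'e': push. Stack: acaede
  Read 'c': push. Stack: acaedec
  Read 'a': push. Stack: acaedeca
  Read 'a': matches stack top 'a' => pop. Stack: acaedec
Final stack: "acaedec" (length 7)

7


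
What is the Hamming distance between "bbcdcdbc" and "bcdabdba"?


Comparing "bbcdcdbc" and "bcdabdba" position by position:
  Position 0: 'b' vs 'b' => same
  Position 1: 'b' vs 'c' => differ
  Position 2: 'c' vs 'd' => differ
  Position 3: 'd' vs 'a' => differ
  Position 4: 'c' vs 'b' => differ
  Position 5: 'd' vs 'd' => same
  Position 6: 'b' vs 'b' => same
  Position 7: 'c' vs 'a' => differ
Total differences (Hamming distance): 5

5


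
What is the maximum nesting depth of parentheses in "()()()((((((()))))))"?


Input: "()()()((((((()))))))"
Tracking depth:
  Position 0 '(': depth becomes 1
  Position 1 ')': depth becomes 0
  Position 2 '(': depth becomes 1
  Position 3 ')': depth becomes 0
  Position 4 '(': depth becomes 1
  Position 5 ')': depth becomes 0
  Position 6 '(': depth becomes 1
  Position 7 '(': depth becomes 2
  Position 8 '(': depth becomes 3
  Position 9 '(': depth becomes 4
  Position 10 '(': depth becomes 5
  Position 11 '(': depth becomes 6
  Position 12 '(': depth becomes 7
  Position 13 ')': depth becomes 6
  Position 14 ')': depth becomes 5
  Position 15 ')': depth becomes 4
  Position 16 ')': depth becomes 3
  Position 17 ')': depth becomes 2
  Position 18 ')': depth becomes 1
  Position 19 ')': depth becomes 0
Maximum depth reached: 7

7


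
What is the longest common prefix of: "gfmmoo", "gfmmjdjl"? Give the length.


Words: gfmmoo, gfmmjdjl
  Position 0: all 'g' => match
  Position 1: all 'f' => match
  Position 2: all 'm' => match
  Position 3: all 'm' => match
  Position 4: ('o', 'j') => mismatch, stop
LCP = "gfmm" (length 4)

4


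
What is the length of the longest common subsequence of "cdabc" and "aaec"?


LCS of "cdabc" and "aaec"
DP table:
           a    a    e    c
      0    0    0    0    0
  c   0    0    0    0    1
  d   0    0    0    0    1
  a   0    1    1    1    1
  b   0    1    1    1    1
  c   0    1    1    1    2
LCS length = dp[5][4] = 2

2


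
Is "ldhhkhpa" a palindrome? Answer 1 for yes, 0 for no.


Input: ldhhkhpa
Reversed: aphkhhdl
  Compare pos 0 ('l') with pos 7 ('a'): MISMATCH
  Compare pos 1 ('d') with pos 6 ('p'): MISMATCH
  Compare pos 2 ('h') with pos 5 ('h'): match
  Compare pos 3 ('h') with pos 4 ('k'): MISMATCH
Result: not a palindrome

0


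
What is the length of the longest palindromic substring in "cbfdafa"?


Input: "cbfdafa"
Checking substrings for palindromes:
  [4:7] "afa" (len 3) => palindrome
Longest palindromic substring: "afa" with length 3

3


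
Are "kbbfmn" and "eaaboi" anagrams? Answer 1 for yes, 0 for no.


Strings: "kbbfmn", "eaaboi"
Sorted first:  bbfkmn
Sorted second: aabeio
Differ at position 0: 'b' vs 'a' => not anagrams

0


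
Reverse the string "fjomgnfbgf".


Input: fjomgnfbgf
Reading characters right to left:
  Position 9: 'f'
  Position 8: 'g'
  Position 7: 'b'
  Position 6: 'f'
  Position 5: 'n'
  Position 4: 'g'
  Position 3: 'm'
  Position 2: 'o'
  Position 1: 'j'
  Position 0: 'f'
Reversed: fgbfngmojf

fgbfngmojf


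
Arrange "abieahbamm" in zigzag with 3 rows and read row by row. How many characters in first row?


Zigzag "abieahbamm" into 3 rows:
Placing characters:
  'a' => row 0
  'b' => row 1
  'i' => row 2
  'e' => row 1
  'a' => row 0
  'h' => row 1
  'b' => row 2
  'a' => row 1
  'm' => row 0
  'm' => row 1
Rows:
  Row 0: "aam"
  Row 1: "beham"
  Row 2: "ib"
First row length: 3

3


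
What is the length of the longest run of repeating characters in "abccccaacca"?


Input: "abccccaacca"
Scanning for longest run:
  Position 1 ('b'): new char, reset run to 1
  Position 2 ('c'): new char, reset run to 1
  Position 3 ('c'): continues run of 'c', length=2
  Position 4 ('c'): continues run of 'c', length=3
  Position 5 ('c'): continues run of 'c', length=4
  Position 6 ('a'): new char, reset run to 1
  Position 7 ('a'): continues run of 'a', length=2
  Position 8 ('c'): new char, reset run to 1
  Position 9 ('c'): continues run of 'c', length=2
  Position 10 ('a'): new char, reset run to 1
Longest run: 'c' with length 4

4


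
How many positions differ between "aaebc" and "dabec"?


Comparing "aaebc" and "dabec" position by position:
  Position 0: 'a' vs 'd' => DIFFER
  Position 1: 'a' vs 'a' => same
  Position 2: 'e' vs 'b' => DIFFER
  Position 3: 'b' vs 'e' => DIFFER
  Position 4: 'c' vs 'c' => same
Positions that differ: 3

3


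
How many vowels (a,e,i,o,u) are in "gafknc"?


Input: gafknc
Checking each character:
  'g' at position 0: consonant
  'a' at position 1: vowel (running total: 1)
  'f' at position 2: consonant
  'k' at position 3: consonant
  'n' at position 4: consonant
  'c' at position 5: consonant
Total vowels: 1

1


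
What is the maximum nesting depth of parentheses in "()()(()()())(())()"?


Input: "()()(()()())(())()"
Tracking depth:
  Position 0 '(': depth becomes 1
  Position 1 ')': depth becomes 0
  Position 2 '(': depth becomes 1
  Position 3 ')': depth becomes 0
  Position 4 '(': depth becomes 1
  Position 5 '(': depth becomes 2
  Position 6 ')': depth becomes 1
  Position 7 '(': depth becomes 2
  Position 8 ')': depth becomes 1
  Position 9 '(': depth becomes 2
  Position 10 ')': depth becomes 1
  Position 11 ')': depth becomes 0
  Position 12 '(': depth becomes 1
  Position 13 '(': depth becomes 2
  Position 14 ')': depth becomes 1
  Position 15 ')': depth becomes 0
  Position 16 '(': depth becomes 1
  Position 17 ')': depth becomes 0
Maximum depth reached: 2

2


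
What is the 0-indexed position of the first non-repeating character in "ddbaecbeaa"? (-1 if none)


Input: ddbaecbeaa
Character frequencies:
  'a': 3
  'b': 2
  'c': 1
  'd': 2
  'e': 2
Scanning left to right for freq == 1:
  Position 0 ('d'): freq=2, skip
  Position 1 ('d'): freq=2, skip
  Position 2 ('b'): freq=2, skip
  Position 3 ('a'): freq=3, skip
  Position 4 ('e'): freq=2, skip
  Position 5 ('c'): unique! => answer = 5

5


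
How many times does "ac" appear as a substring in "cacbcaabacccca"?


Searching for "ac" in "cacbcaabacccca"
Scanning each position:
  Position 0: "ca" => no
  Position 1: "ac" => MATCH
  Position 2: "cb" => no
  Position 3: "bc" => no
  Position 4: "ca" => no
  Position 5: "aa" => no
  Position 6: "ab" => no
  Position 7: "ba" => no
  Position 8: "ac" => MATCH
  Position 9: "cc" => no
  Position 10: "cc" => no
  Position 11: "cc" => no
  Position 12: "ca" => no
Total occurrences: 2

2


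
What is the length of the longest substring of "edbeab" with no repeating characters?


Input: "edbeab"
Sliding window (track last position of each char):
  Position 0 ('e'): window [0,0] length 1 -- new best
  Position 1 ('d'): window [0,1] length 2 -- new best
  Position 2 ('b'): window [0,2] length 3 -- new best
  Position 3 ('e'): repeat (last at 0), move window start to 1
  Position 3 ('e'): window [1,3] length 3
  Position 4 ('a'): window [1,4] length 4 -- new best
  Position 5 ('b'): repeat (last at 2), move window start to 3
  Position 5 ('b'): window [3,5] length 3
Longest substring with no repeats: "dbea" with length 4

4


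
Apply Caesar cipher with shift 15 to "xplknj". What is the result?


Caesar cipher: shift "xplknj" by 15
  'x' (pos 23) + 15 = pos 12 = 'm'
  'p' (pos 15) + 15 = pos 4 = 'e'
  'l' (pos 11) + 15 = pos 0 = 'a'
  'k' (pos 10) + 15 = pos 25 = 'z'
  'n' (pos 13) + 15 = pos 2 = 'c'
  'j' (pos 9) + 15 = pos 24 = 'y'
Result: meazcy

meazcy


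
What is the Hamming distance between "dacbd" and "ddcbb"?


Comparing "dacbd" and "ddcbb" position by position:
  Position 0: 'd' vs 'd' => same
  Position 1: 'a' vs 'd' => differ
  Position 2: 'c' vs 'c' => same
  Position 3: 'b' vs 'b' => same
  Position 4: 'd' vs 'b' => differ
Total differences (Hamming distance): 2

2


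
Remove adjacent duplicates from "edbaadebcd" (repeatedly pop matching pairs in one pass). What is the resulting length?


Input: edbaadebcd
Stack-based adjacent duplicate removal:
  Read 'e': push. Stack: e
  Read 'd': push. Stack: ed
  Read 'b': push. Stack: edb
  Read 'a': push. Stack: edba
  Read 'a': matches stack top 'a' => pop. Stack: edb
  Read 'd': push. Stack: edbd
  Read 'e': push. Stack: edbde
  Read 'b': push. Stack: edbdeb
  Read 'c': push. Stack: edbdebc
  Read 'd': push. Stack: edbdebcd
Final stack: "edbdebcd" (length 8)

8


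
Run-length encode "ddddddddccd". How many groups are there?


Input: ddddddddccd
Scanning for consecutive runs:
  Group 1: 'd' x 8 (positions 0-7)
  Group 2: 'c' x 2 (positions 8-9)
  Group 3: 'd' x 1 (positions 10-10)
Total groups: 3

3


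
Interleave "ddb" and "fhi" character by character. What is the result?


Interleaving "ddb" and "fhi":
  Position 0: 'd' from first, 'f' from second => "df"
  Position 1: 'd' from first, 'h' from second => "dh"
  Position 2: 'b' from first, 'i' from second => "bi"
Result: dfdhbi

dfdhbi


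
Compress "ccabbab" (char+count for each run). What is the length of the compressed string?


Input: ccabbab
Runs:
  'c' x 2 => "c2"
  'a' x 1 => "a1"
  'b' x 2 => "b2"
  'a' x 1 => "a1"
  'b' x 1 => "b1"
Compressed: "c2a1b2a1b1"
Compressed length: 10

10


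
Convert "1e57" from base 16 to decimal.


Input: "1e57" in base 16
Positional expansion:
  Digit '1' (value 1) x 16^3 = 4096
  Digit 'e' (value 14) x 16^2 = 3584
  Digit '5' (value 5) x 16^1 = 80
  Digit '7' (value 7) x 16^0 = 7
Sum = 7767

7767


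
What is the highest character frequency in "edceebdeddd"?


Input: edceebdeddd
Character counts:
  'b': 1
  'c': 1
  'd': 5
  'e': 4
Maximum frequency: 5

5


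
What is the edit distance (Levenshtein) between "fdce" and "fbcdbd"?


Computing edit distance: "fdce" -> "fbcdbd"
DP table:
           f    b    c    d    b    d
      0    1    2    3    4    5    6
  f   1    0    1    2    3    4    5
  d   2    1    1    2    2    3    4
  c   3    2    2    1    2    3    4
  e   4    3    3    2    2    3    4
Edit distance = dp[4][6] = 4

4


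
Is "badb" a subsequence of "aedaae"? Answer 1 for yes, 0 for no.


Check if "badb" is a subsequence of "aedaae"
Greedy scan:
  Position 0 ('a'): no match needed
  Position 1 ('e'): no match needed
  Position 2 ('d'): no match needed
  Position 3 ('a'): no match needed
  Position 4 ('a'): no match needed
  Position 5 ('e'): no match needed
Only matched 0/4 characters => not a subsequence

0


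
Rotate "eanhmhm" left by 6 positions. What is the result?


Input: "eanhmhm", rotate left by 6
First 6 characters: "eanhmh"
Remaining characters: "m"
Concatenate remaining + first: "m" + "eanhmh" = "meanhmh"

meanhmh


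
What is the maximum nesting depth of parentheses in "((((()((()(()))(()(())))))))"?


Input: "((((()((()(()))(()(())))))))"
Tracking depth:
  Position 0 '(': depth becomes 1
  Position 1 '(': depth becomes 2
  Position 2 '(': depth becomes 3
  Position 3 '(': depth becomes 4
  Position 4 '(': depth becomes 5
  Position 5 ')': depth becomes 4
  Position 6 '(': depth becomes 5
  Position 7 '(': depth becomes 6
  Position 8 '(': depth becomes 7
  Position 9 ')': depth becomes 6
  Position 10 '(': depth becomes 7
  Position 11 '(': depth becomes 8
  Position 12 ')': depth becomes 7
  Position 13 ')': depth becomes 6
  Position 14 ')': depth becomes 5
  Position 15 '(': depth becomes 6
  Position 16 '(': depth becomes 7
  Position 17 ')': depth becomes 6
  Position 18 '(': depth becomes 7
  Position 19 '(': depth becomes 8
  Position 20 ')': depth becomes 7
  Position 21 ')': depth becomes 6
  Position 22 ')': depth becomes 5
  Position 23 ')': depth becomes 4
  Position 24 ')': depth becomes 3
  Position 25 ')': depth becomes 2
  Position 26 ')': depth becomes 1
  Position 27 ')': depth becomes 0
Maximum depth reached: 8

8


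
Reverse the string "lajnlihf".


Input: lajnlihf
Reading characters right to left:
  Position 7: 'f'
  Position 6: 'h'
  Position 5: 'i'
  Position 4: 'l'
  Position 3: 'n'
  Position 2: 'j'
  Position 1: 'a'
  Position 0: 'l'
Reversed: fhilnjal

fhilnjal


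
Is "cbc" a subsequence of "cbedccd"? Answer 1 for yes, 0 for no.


Check if "cbc" is a subsequence of "cbedccd"
Greedy scan:
  Position 0 ('c'): matches sub[0] = 'c'
  Position 1 ('b'): matches sub[1] = 'b'
  Position 2 ('e'): no match needed
  Position 3 ('d'): no match needed
  Position 4 ('c'): matches sub[2] = 'c'
  Position 5 ('c'): no match needed
  Position 6 ('d'): no match needed
All 3 characters matched => is a subsequence

1


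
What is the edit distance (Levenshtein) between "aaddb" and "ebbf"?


Computing edit distance: "aaddb" -> "ebbf"
DP table:
           e    b    b    f
      0    1    2    3    4
  a   1    1    2    3    4
  a   2    2    2    3    4
  d   3    3    3    3    4
  d   4    4    4    4    4
  b   5    5    4    4    5
Edit distance = dp[5][4] = 5

5


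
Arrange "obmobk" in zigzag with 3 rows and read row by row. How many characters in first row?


Zigzag "obmobk" into 3 rows:
Placing characters:
  'o' => row 0
  'b' => row 1
  'm' => row 2
  'o' => row 1
  'b' => row 0
  'k' => row 1
Rows:
  Row 0: "ob"
  Row 1: "bok"
  Row 2: "m"
First row length: 2

2


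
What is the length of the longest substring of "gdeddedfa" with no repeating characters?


Input: "gdeddedfa"
Sliding window (track last position of each char):
  Position 0 ('g'): window [0,0] length 1 -- new best
  Position 1 ('d'): window [0,1] length 2 -- new best
  Position 2 ('e'): window [0,2] length 3 -- new best
  Position 3 ('d'): repeat (last at 1), move window start to 2
  Position 3 ('d'): window [2,3] length 2
  Position 4 ('d'): repeat (last at 3), move window start to 4
  Position 4 ('d'): window [4,4] length 1
  Position 5 ('e'): window [4,5] length 2
  Position 6 ('d'): repeat (last at 4), move window start to 5
  Position 6 ('d'): window [5,6] length 2
  Position 7 ('f'): window [5,7] length 3
  Position 8 ('a'): window [5,8] length 4 -- new best
Longest substring with no repeats: "edfa" with length 4

4


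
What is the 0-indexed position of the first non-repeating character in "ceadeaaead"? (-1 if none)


Input: ceadeaaead
Character frequencies:
  'a': 4
  'c': 1
  'd': 2
  'e': 3
Scanning left to right for freq == 1:
  Position 0 ('c'): unique! => answer = 0

0


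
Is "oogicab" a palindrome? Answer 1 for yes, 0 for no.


Input: oogicab
Reversed: bacigoo
  Compare pos 0 ('o') with pos 6 ('b'): MISMATCH
  Compare pos 1 ('o') with pos 5 ('a'): MISMATCH
  Compare pos 2 ('g') with pos 4 ('c'): MISMATCH
Result: not a palindrome

0


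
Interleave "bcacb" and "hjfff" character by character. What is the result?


Interleaving "bcacb" and "hjfff":
  Position 0: 'b' from first, 'h' from second => "bh"
  Position 1: 'c' from first, 'j' from second => "cj"
  Position 2: 'a' from first, 'f' from second => "af"
  Position 3: 'c' from first, 'f' from second => "cf"
  Position 4: 'b' from first, 'f' from second => "bf"
Result: bhcjafcfbf

bhcjafcfbf


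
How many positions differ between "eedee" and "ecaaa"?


Comparing "eedee" and "ecaaa" position by position:
  Position 0: 'e' vs 'e' => same
  Position 1: 'e' vs 'c' => DIFFER
  Position 2: 'd' vs 'a' => DIFFER
  Position 3: 'e' vs 'a' => DIFFER
  Position 4: 'e' vs 'a' => DIFFER
Positions that differ: 4

4


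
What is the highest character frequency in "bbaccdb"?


Input: bbaccdb
Character counts:
  'a': 1
  'b': 3
  'c': 2
  'd': 1
Maximum frequency: 3

3


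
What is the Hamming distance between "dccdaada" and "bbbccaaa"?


Comparing "dccdaada" and "bbbccaaa" position by position:
  Position 0: 'd' vs 'b' => differ
  Position 1: 'c' vs 'b' => differ
  Position 2: 'c' vs 'b' => differ
  Position 3: 'd' vs 'c' => differ
  Position 4: 'a' vs 'c' => differ
  Position 5: 'a' vs 'a' => same
  Position 6: 'd' vs 'a' => differ
  Position 7: 'a' vs 'a' => same
Total differences (Hamming distance): 6

6


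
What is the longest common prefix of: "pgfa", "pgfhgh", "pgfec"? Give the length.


Words: pgfa, pgfhgh, pgfec
  Position 0: all 'p' => match
  Position 1: all 'g' => match
  Position 2: all 'f' => match
  Position 3: ('a', 'h', 'e') => mismatch, stop
LCP = "pgf" (length 3)

3


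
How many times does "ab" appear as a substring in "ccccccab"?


Searching for "ab" in "ccccccab"
Scanning each position:
  Position 0: "cc" => no
  Position 1: "cc" => no
  Position 2: "cc" => no
  Position 3: "cc" => no
  Position 4: "cc" => no
  Position 5: "ca" => no
  Position 6: "ab" => MATCH
Total occurrences: 1

1


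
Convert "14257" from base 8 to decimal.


Input: "14257" in base 8
Positional expansion:
  Digit '1' (value 1) x 8^4 = 4096
  Digit '4' (value 4) x 8^3 = 2048
  Digit '2' (value 2) x 8^2 = 128
  Digit '5' (value 5) x 8^1 = 40
  Digit '7' (value 7) x 8^0 = 7
Sum = 6319

6319


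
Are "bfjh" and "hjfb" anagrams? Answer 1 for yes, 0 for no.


Strings: "bfjh", "hjfb"
Sorted first:  bfhj
Sorted second: bfhj
Sorted forms match => anagrams

1


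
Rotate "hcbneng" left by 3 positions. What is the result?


Input: "hcbneng", rotate left by 3
First 3 characters: "hcb"
Remaining characters: "neng"
Concatenate remaining + first: "neng" + "hcb" = "nenghcb"

nenghcb


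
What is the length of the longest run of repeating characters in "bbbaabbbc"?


Input: "bbbaabbbc"
Scanning for longest run:
  Position 1 ('b'): continues run of 'b', length=2
  Position 2 ('b'): continues run of 'b', length=3
  Position 3 ('a'): new char, reset run to 1
  Position 4 ('a'): continues run of 'a', length=2
  Position 5 ('b'): new char, reset run to 1
  Position 6 ('b'): continues run of 'b', length=2
  Position 7 ('b'): continues run of 'b', length=3
  Position 8 ('c'): new char, reset run to 1
Longest run: 'b' with length 3

3


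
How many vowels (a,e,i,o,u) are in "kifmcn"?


Input: kifmcn
Checking each character:
  'k' at position 0: consonant
  'i' at position 1: vowel (running total: 1)
  'f' at position 2: consonant
  'm' at position 3: consonant
  'c' at position 4: consonant
  'n' at position 5: consonant
Total vowels: 1

1


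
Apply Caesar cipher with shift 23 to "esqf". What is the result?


Caesar cipher: shift "esqf" by 23
  'e' (pos 4) + 23 = pos 1 = 'b'
  's' (pos 18) + 23 = pos 15 = 'p'
  'q' (pos 16) + 23 = pos 13 = 'n'
  'f' (pos 5) + 23 = pos 2 = 'c'
Result: bpnc

bpnc


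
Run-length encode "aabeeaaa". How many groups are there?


Input: aabeeaaa
Scanning for consecutive runs:
  Group 1: 'a' x 2 (positions 0-1)
  Group 2: 'b' x 1 (positions 2-2)
  Group 3: 'e' x 2 (positions 3-4)
  Group 4: 'a' x 3 (positions 5-7)
Total groups: 4

4


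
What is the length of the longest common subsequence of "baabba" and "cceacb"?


LCS of "baabba" and "cceacb"
DP table:
           c    c    e    a    c    b
      0    0    0    0    0    0    0
  b   0    0    0    0    0    0    1
  a   0    0    0    0    1    1    1
  a   0    0    0    0    1    1    1
  b   0    0    0    0    1    1    2
  b   0    0    0    0    1    1    2
  a   0    0    0    0    1    1    2
LCS length = dp[6][6] = 2

2


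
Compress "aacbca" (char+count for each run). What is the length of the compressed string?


Input: aacbca
Runs:
  'a' x 2 => "a2"
  'c' x 1 => "c1"
  'b' x 1 => "b1"
  'c' x 1 => "c1"
  'a' x 1 => "a1"
Compressed: "a2c1b1c1a1"
Compressed length: 10

10


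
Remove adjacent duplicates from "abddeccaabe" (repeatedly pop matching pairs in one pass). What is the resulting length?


Input: abddeccaabe
Stack-based adjacent duplicate removal:
  Read 'a': push. Stack: a
  Read 'b': push. Stack: ab
  Read 'd': push. Stack: abd
  Read 'd': matches stack top 'd' => pop. Stack: ab
  Read 'e': push. Stack: abe
  Read 'c': push. Stack: abec
  Read 'c': matches stack top 'c' => pop. Stack: abe
  Read 'a': push. Stack: abea
  Read 'a': matches stack top 'a' => pop. Stack: abe
  Read 'b': push. Stack: abeb
  Read 'e': push. Stack: abebe
Final stack: "abebe" (length 5)

5


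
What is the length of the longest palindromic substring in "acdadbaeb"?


Input: "acdadbaeb"
Checking substrings for palindromes:
  [2:5] "dad" (len 3) => palindrome
Longest palindromic substring: "dad" with length 3

3


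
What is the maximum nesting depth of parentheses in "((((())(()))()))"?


Input: "((((())(()))()))"
Tracking depth:
  Position 0 '(': depth becomes 1
  Position 1 '(': depth becomes 2
  Position 2 '(': depth becomes 3
  Position 3 '(': depth becomes 4
  Position 4 '(': depth becomes 5
  Position 5 ')': depth becomes 4
  Position 6 ')': depth becomes 3
  Position 7 '(': depth becomes 4
  Position 8 '(': depth becomes 5
  Position 9 ')': depth becomes 4
  Position 10 ')': depth becomes 3
  Position 11 ')': depth becomes 2
  Position 12 '(': depth becomes 3
  Position 13 ')': depth becomes 2
  Position 14 ')': depth becomes 1
  Position 15 ')': depth becomes 0
Maximum depth reached: 5

5


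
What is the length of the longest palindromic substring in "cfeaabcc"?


Input: "cfeaabcc"
Checking substrings for palindromes:
  [3:5] "aa" (len 2) => palindrome
  [6:8] "cc" (len 2) => palindrome
Longest palindromic substring: "aa" with length 2

2


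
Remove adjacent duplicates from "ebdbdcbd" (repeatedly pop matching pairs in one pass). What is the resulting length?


Input: ebdbdcbd
Stack-based adjacent duplicate removal:
  Read 'e': push. Stack: e
  Read 'b': push. Stack: eb
  Read 'd': push. Stack: ebd
  Read 'b': push. Stack: ebdb
  Read 'd': push. Stack: ebdbd
  Read 'c': push. Stack: ebdbdc
  Read 'b': push. Stack: ebdbdcb
  Read 'd': push. Stack: ebdbdcbd
Final stack: "ebdbdcbd" (length 8)

8


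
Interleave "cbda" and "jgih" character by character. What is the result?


Interleaving "cbda" and "jgih":
  Position 0: 'c' from first, 'j' from second => "cj"
  Position 1: 'b' from first, 'g' from second => "bg"
  Position 2: 'd' from first, 'i' from second => "di"
  Position 3: 'a' from first, 'h' from second => "ah"
Result: cjbgdiah

cjbgdiah


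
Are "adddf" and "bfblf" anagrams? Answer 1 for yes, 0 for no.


Strings: "adddf", "bfblf"
Sorted first:  adddf
Sorted second: bbffl
Differ at position 0: 'a' vs 'b' => not anagrams

0


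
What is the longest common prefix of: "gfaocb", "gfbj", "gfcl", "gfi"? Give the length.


Words: gfaocb, gfbj, gfcl, gfi
  Position 0: all 'g' => match
  Position 1: all 'f' => match
  Position 2: ('a', 'b', 'c', 'i') => mismatch, stop
LCP = "gf" (length 2)

2


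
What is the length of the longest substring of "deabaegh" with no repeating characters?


Input: "deabaegh"
Sliding window (track last position of each char):
  Position 0 ('d'): window [0,0] length 1 -- new best
  Position 1 ('e'): window [0,1] length 2 -- new best
  Position 2 ('a'): window [0,2] length 3 -- new best
  Position 3 ('b'): window [0,3] length 4 -- new best
  Position 4 ('a'): repeat (last at 2), move window start to 3
  Position 4 ('a'): window [3,4] length 2
  Position 5 ('e'): window [3,5] length 3
  Position 6 ('g'): window [3,6] length 4
  Position 7 ('h'): window [3,7] length 5 -- new best
Longest substring with no repeats: "baegh" with length 5

5


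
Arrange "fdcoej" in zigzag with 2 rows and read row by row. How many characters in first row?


Zigzag "fdcoej" into 2 rows:
Placing characters:
  'f' => row 0
  'd' => row 1
  'c' => row 0
  'o' => row 1
  'e' => row 0
  'j' => row 1
Rows:
  Row 0: "fce"
  Row 1: "doj"
First row length: 3

3


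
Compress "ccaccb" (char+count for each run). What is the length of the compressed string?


Input: ccaccb
Runs:
  'c' x 2 => "c2"
  'a' x 1 => "a1"
  'c' x 2 => "c2"
  'b' x 1 => "b1"
Compressed: "c2a1c2b1"
Compressed length: 8

8
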